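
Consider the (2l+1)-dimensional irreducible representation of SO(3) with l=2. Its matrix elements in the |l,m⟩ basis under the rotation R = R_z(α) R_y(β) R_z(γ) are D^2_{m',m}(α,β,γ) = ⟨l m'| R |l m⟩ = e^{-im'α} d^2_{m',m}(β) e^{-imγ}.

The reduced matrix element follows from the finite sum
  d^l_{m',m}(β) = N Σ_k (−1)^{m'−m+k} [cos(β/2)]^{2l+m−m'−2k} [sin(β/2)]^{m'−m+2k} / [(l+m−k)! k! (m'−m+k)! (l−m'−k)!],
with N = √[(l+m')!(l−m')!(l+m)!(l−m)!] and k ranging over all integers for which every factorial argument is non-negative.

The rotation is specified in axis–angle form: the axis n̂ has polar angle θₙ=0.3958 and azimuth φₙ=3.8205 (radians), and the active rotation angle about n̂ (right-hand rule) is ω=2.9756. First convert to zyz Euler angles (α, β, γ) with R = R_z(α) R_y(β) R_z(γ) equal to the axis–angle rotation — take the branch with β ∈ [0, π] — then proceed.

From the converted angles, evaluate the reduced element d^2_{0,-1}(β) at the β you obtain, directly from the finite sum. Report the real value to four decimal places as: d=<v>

d=-0.6124

Axis–angle → zyz. n̂ = (sinθₙcosφₙ, sinθₙsinφₙ, cosθₙ) = (-0.300055, -0.242101, +0.922688), ω = 2.9756.
R = I cosω + sinω [n̂]ₓ + (1−cosω) n̂n̂ᵀ gives
  R = [-0.807426, -0.008168, -0.589912; +0.296746, -0.869834, -0.394119; -0.509907, -0.493276, +0.704751]
β = atan2(√(R₁₃²+R₂₃²), R₃₃) = 0.788724; α = atan2(R₂₃, R₁₃) mod 2π = 3.730585; γ = atan2(R₃₂, −R₃₁) mod 2π = 5.514363
d^2_{0,-1}(β=0.7887) via the finite sum:
c=cos(0.788724/2)=0.923242, s=sin(0.788724/2)=0.384219; N=√[2·2·1·6]=4.898979
Admissible k: 0..1 (factorial args all ≥0)
  k=0: (−1)^1·4.8990/(2)·0.9232^3·0.3842^1 = -0.740630
  k=1: (−1)^2·4.8990/(2)·0.9232^1·0.3842^3 = +0.128271
d^2_{0,-1}(0.7887) = -0.740630 +0.128271 = -0.612359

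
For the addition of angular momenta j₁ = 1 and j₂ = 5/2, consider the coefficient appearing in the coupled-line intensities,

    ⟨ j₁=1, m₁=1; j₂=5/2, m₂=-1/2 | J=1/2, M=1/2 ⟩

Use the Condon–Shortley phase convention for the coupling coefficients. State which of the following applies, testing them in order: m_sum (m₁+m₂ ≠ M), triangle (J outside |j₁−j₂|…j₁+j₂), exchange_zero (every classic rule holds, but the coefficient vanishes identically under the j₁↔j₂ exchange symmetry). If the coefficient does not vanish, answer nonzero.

m-sum: m₁+m₂ = 1+(-1/2) = 1/2, M = 1/2  ✓
triangle: need |j₁−j₂| ≤ J ≤ j₁+j₂, i.e. J ∈ [3/2, 7/2]; J = 1/2 is outside ✗ ⇒ coefficient is 0

triangle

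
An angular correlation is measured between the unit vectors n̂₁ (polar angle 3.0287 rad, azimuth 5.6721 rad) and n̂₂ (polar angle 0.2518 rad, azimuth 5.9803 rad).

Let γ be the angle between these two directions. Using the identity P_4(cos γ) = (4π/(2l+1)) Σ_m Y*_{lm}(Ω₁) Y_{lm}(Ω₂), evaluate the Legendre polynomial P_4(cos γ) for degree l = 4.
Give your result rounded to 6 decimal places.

Expand P_4 via completeness: Σ_{m} conj(Y_{4,m}) at Ω₁ times Y_{4,m} at Ω₂ —
  m=-4: Y*=(-0.000055, -0.000046)  Y=(0.000600, 0.001596)  product (0.000000, -0.000000)
  m=-3: Y*=(0.000461, 0.001717)  Y=(0.011526, 0.014786)  product (-0.000020, 0.000027)
  m=-2: Y*=(0.008573, -0.023585)  Y=(0.095005, 0.065805)  product (0.002366, -0.001677)
  m=-1: Y*=(-0.169635, 0.118835)  Y=(0.388478, 0.121400)  product (-0.080326, 0.025571)
  m=+0: Y*=(0.793181, -0.000000)  Y=(0.597887, 0.000000)  product (0.474233, 0.000000)
  m=+1: Y*=(0.169635, 0.118835)  Y=(-0.388478, 0.121400)  product (-0.080326, -0.025571)
  m=+2: Y*=(0.008573, 0.023585)  Y=(0.095005, -0.065805)  product (0.002366, 0.001677)
  m=+3: Y*=(-0.000461, 0.001717)  Y=(-0.011526, 0.014786)  product (-0.000020, -0.000027)
  m=+4: Y*=(-0.000055, 0.000046)  Y=(0.000600, -0.001596)  product (0.000000, 0.000000)
Total Σ_m = (0.318274, 0.000000). Multiply by 1.396263: (0.444394, 0.000000). P_4(cos γ) = 0.444394

0.444394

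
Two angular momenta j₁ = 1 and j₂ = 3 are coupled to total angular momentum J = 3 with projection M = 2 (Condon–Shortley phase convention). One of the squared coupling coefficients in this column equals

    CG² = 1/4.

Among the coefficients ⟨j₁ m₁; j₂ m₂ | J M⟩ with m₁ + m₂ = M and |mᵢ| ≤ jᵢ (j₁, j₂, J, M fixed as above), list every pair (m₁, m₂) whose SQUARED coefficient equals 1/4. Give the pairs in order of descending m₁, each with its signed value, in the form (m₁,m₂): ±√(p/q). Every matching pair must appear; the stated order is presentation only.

Admissible pairs with m₁+m₂ = M = 2: (-1,3), (0,2), (1,1)
  (m₁,m₂)=(1,1): CG² = 5/12, CG = +√(5/12)
  (m₁,m₂)=(0,2): CG² = 1/3, CG = −√(1/3)
  (m₁,m₂)=(-1,3): CG² = 1/4, CG = −√(1/4)   ← matches the target
Pairs with CG² = 1/4: (-1,3): −√(1/4)

(-1,3): −√(1/4)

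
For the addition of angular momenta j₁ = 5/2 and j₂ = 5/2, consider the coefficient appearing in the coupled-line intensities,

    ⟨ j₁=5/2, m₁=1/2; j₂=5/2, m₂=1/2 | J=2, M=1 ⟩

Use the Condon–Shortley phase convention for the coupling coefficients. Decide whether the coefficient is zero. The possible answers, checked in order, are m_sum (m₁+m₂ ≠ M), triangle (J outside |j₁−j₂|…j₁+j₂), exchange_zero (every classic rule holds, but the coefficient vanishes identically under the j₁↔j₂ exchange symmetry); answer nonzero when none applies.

exchange_zero

m-sum: m₁+m₂ = 1/2+1/2 = 1, M = 1  ✓
triangle: |j₁−j₂| = 0 ≤ J = 2 ≤ j₁+j₂ = 5  ✓
exchange: j₁=j₂ and m₁=m₂, and (−1)^(j₁+j₂−J) = (−1)^3 = −1 forces ⟨j₁m₁;j₂m₂|JM⟩ = −⟨j₂m₂;j₁m₁|JM⟩ = −⟨j₁m₁;j₂m₂|JM⟩ ⇒ the coefficient vanishes identically
Racah sum check: Σ_k collapses to 0 ⇒ CG = 0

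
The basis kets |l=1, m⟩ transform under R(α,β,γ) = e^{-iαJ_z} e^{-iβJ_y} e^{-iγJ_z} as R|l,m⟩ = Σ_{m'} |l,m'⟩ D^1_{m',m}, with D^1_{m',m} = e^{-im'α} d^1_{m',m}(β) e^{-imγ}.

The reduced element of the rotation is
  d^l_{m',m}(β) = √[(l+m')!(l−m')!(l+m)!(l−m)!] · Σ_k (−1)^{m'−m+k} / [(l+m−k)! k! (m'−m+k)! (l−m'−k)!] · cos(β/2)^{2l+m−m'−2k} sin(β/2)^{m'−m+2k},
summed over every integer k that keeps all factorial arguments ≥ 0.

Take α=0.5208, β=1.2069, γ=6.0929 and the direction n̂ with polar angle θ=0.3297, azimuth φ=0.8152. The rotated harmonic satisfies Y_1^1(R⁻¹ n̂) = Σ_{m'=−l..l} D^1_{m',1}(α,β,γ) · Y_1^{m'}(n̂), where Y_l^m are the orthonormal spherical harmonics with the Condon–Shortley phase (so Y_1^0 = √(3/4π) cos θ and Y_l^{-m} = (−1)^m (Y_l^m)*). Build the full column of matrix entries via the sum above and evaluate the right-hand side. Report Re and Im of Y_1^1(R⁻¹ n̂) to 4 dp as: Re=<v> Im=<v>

Re=0.2687 Im=0.0187

Need the full column D^1_{m',1} for m'=−1..1 at α=0.5208, β=1.2069, γ=6.0929.
cos(β/2)=0.823383, sin(β/2)=0.567487
d^1_{-1,1}: single k=2 term ⇒ +0.322041;  D = +0.243996+0.210182i
d^1_{0,1}: single k=1 term ⇒ +0.660803;  D = +0.648876+0.124984i
d^1_{1,1}: single k=0 term ⇒ +0.677959;  D = +0.641265-0.220018i
Y_1^{m'}(θ=0.3297,φ=0.8152) and Σ D·Y over m':
  (+0.2440+0.2102i)·(+0.0767-0.0814i)  (+0.6489+0.1250i)·(+0.4623+0.0000i)  (+0.6413-0.2200i)·(-0.0767-0.0814i)
Y_1^1(R⁻¹ n̂) = +0.268694+0.018701i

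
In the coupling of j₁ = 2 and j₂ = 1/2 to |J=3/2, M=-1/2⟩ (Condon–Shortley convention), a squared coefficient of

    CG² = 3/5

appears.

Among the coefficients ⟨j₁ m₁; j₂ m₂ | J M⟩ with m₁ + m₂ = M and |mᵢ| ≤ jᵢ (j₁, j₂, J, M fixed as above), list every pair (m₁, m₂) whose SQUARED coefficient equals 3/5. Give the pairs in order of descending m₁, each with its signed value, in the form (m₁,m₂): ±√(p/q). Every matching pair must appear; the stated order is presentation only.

(-1,1/2): −√(3/5)

Admissible pairs with m₁+m₂ = M = -1/2: (-1,1/2), (0,-1/2)
  (m₁,m₂)=(0,-1/2): CG² = 2/5, CG = +√(2/5)
  (m₁,m₂)=(-1,1/2): CG² = 3/5, CG = −√(3/5)   ← matches the target
Pairs with CG² = 3/5: (-1,1/2): −√(3/5)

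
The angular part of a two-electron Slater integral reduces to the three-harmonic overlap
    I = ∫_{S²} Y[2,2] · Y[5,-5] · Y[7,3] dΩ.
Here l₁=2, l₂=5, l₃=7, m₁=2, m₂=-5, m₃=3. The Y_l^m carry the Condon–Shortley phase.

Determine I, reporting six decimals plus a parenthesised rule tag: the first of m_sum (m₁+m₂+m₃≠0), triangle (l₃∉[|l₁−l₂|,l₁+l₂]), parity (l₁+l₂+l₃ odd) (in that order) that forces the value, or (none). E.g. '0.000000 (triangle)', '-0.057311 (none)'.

Rules hold: Σm=0, L=14 even, 3≤7≤7.
N = 5·11·15 = 825
Δ = 0!·4!·10!/15! = 1/15015
Racah Σ t=0..0: t=0:+1/57600 = 1/57600
⇒ 3j(2 5 7; 0 0 0)² = 21/715, sgn -1
Racah Σ t=0..0: t=0:+1/87091200 = 1/87091200
⇒ 3j(2 5 7; 2 -5 3)² = 1/15015, sgn +1
4πI² = N·(3j₀)²·(3jₘ)² = 3/1859
I = -1·√(0.00161377/4π) = -0.01133225
No selection rule forces the value: the integral is nonzero (none).

-0.011332 (none)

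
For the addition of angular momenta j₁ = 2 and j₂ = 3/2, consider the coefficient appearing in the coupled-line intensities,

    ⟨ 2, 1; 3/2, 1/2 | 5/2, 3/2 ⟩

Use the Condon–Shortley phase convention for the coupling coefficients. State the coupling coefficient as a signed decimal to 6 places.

+0.169031

triangle: 1!·3!·2!/7! = 12/5040
(j±m)!: 3!·1!·2!·1!·4!·1! = 288
prefactor² = (2J+1)·Δ·N² = 144/35
  k=0: +1/(0!·1!·1!·2!·2!·0!) = 1/4
  k=1: −1/(1!·0!·0!·1!·3!·1!) = -1/6
Σ = 1/12  ⇒  CG² = 144/35·(1/12)² = 1/35
CG = +√(1/35) = +0.169031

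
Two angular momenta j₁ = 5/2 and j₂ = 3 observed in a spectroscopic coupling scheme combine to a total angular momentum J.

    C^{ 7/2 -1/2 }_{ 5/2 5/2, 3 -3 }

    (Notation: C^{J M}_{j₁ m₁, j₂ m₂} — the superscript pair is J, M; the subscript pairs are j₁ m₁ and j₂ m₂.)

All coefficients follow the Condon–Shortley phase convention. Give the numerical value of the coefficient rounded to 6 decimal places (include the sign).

√[8·2!3!4!/10! · 5!0!0!6!3!4!] = √(55296/7)
  +(−1)^0/∏(0,2,0,0,3,4)! = 1/288  (running 1/288)
⟨..|..⟩ = √(55296/7)·(1/288) = +0.308607

+0.308607  (= +√(2/21))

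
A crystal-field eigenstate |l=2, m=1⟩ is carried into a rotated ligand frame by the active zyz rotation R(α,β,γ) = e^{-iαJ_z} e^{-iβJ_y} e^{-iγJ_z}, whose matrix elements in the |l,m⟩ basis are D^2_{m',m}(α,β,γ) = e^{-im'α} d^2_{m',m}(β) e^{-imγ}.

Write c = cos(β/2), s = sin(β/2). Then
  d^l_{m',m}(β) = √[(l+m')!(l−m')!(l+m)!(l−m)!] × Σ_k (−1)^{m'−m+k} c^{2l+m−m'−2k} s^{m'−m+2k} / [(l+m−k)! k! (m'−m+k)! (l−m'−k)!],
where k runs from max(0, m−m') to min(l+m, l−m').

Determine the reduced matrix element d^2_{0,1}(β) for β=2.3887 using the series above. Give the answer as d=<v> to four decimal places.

d^2_{0,1}(β=2.3887) via the finite sum:
Half-angle: c=0.367618, s=0.929977. N=√(2·2·6·1)=4.898979
k∈{1,2} keeps every argument non-negative
  k=1: (−1)^0·4.8990/(2)·0.3676^3·0.9300^1 = +0.113172
  k=2: (−1)^1·4.8990/(2)·0.3676^1·0.9300^3 = -0.724251
d^2_{0,1}(2.3887) = +0.113172 -0.724251 = -0.611079

d=-0.6111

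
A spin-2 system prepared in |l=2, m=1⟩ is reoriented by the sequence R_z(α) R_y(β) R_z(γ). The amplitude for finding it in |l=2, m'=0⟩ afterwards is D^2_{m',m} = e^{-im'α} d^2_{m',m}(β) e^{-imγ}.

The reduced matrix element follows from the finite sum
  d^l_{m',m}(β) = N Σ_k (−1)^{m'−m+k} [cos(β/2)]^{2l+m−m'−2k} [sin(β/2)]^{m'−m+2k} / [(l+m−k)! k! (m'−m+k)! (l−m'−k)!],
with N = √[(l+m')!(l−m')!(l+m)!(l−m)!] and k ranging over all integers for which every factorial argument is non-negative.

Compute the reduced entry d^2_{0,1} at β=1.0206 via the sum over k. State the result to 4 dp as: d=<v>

d^2_{0,1}(β=1.0206) via the finite sum:
Half-angle: c=0.872598, s=0.488439. N=√(2·2·6·1)=4.898979
k∈{1,2} keeps every argument non-negative
  k=1: (−1)^0·4.8990/(2)·0.8726^3·0.4884^1 = +0.794930
  k=2: (−1)^1·4.8990/(2)·0.8726^1·0.4884^3 = -0.249070
d^2_{0,1}(1.0206) = +0.794930 -0.249070 = +0.545860

d=0.5459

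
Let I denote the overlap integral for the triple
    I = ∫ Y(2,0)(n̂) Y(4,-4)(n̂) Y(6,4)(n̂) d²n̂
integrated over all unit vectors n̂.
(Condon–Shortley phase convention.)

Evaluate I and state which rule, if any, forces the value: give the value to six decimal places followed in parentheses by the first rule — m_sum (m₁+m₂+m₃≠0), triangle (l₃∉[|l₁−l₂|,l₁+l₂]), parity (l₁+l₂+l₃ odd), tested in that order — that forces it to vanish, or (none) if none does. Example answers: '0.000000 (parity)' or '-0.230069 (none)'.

0.106690 (none)

Rules hold: Σm=0, L=12 even, 2≤6≤6.
N = 5·9·13 = 585
Δ = 0!·4!·8!/13! = 1/6435
Racah Σ t=0..0: t=0:+1/2304 = 1/2304
⇒ 3j(2 4 6; 0 0 0)² = 5/143, sgn +1
Racah Σ t=0..0: t=0:+1/161280 = 1/161280
⇒ 3j(2 4 6; 0 -4 4)² = 1/143, sgn +1
4πI² = N·(3j₀)²·(3jₘ)² = 225/1573
I = +1·√(0.143039/4π) = 0.10668957
No selection rule forces the value: the integral is nonzero (none).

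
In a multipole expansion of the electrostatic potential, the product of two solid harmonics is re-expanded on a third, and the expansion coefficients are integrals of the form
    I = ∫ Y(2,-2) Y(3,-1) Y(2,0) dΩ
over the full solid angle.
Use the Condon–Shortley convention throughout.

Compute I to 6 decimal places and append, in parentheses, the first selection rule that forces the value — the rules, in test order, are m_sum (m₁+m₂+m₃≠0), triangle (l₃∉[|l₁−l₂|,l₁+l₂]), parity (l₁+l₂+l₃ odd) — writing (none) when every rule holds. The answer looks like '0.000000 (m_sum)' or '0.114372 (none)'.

-2 − 1 + 0 = -3 ≠ 0: azimuthal integral kills it; I = 0

0.000000 (m_sum)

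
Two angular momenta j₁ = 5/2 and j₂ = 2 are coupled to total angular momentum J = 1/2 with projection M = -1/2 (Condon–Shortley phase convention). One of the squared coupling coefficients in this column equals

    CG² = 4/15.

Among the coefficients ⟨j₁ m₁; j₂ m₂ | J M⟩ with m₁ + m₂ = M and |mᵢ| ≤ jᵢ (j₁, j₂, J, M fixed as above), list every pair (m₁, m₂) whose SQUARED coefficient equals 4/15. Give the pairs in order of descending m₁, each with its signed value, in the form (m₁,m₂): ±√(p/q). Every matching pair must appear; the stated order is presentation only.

(-3/2,1): −√(4/15)

Admissible pairs with m₁+m₂ = M = -1/2: (-5/2,2), (-3/2,1), (-1/2,0), (1/2,-1), (3/2,-2)
  (m₁,m₂)=(3/2,-2): CG² = 1/15, CG = +√(1/15)
  (m₁,m₂)=(1/2,-1): CG² = 2/15, CG = −√(2/15)
  (m₁,m₂)=(-1/2,0): CG² = 1/5, CG = +√(1/5)
  (m₁,m₂)=(-3/2,1): CG² = 4/15, CG = −√(4/15)   ← matches the target
  (m₁,m₂)=(-5/2,2): CG² = 1/3, CG = +√(1/3)
Pairs with CG² = 4/15: (-3/2,1): −√(4/15)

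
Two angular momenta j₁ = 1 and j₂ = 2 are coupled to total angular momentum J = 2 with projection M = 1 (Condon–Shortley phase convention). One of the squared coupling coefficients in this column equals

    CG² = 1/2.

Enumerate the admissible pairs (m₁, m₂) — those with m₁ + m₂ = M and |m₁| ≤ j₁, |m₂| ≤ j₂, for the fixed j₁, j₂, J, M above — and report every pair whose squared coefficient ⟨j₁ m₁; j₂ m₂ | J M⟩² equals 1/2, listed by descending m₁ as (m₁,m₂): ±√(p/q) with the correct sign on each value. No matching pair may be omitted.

Admissible pairs with m₁+m₂ = M = 1: (-1,2), (0,1), (1,0)
  (m₁,m₂)=(1,0): CG² = 1/2, CG = +√(1/2)   ← matches the target
  (m₁,m₂)=(0,1): CG² = 1/6, CG = −√(1/6)
  (m₁,m₂)=(-1,2): CG² = 1/3, CG = −√(1/3)
Pairs with CG² = 1/2: (1,0): +√(1/2)

(1,0): +√(1/2)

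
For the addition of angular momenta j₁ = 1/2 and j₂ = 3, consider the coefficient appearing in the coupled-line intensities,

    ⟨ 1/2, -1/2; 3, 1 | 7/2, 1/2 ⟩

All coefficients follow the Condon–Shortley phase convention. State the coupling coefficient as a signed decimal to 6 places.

+0.654654

√[8·0!1!6!/8! · 0!1!4!2!4!3!] = √(6912/7)
  +(−1)^0/∏(0,0,1,4,0,2)! = 1/48  (running 1/48)
⟨..|..⟩ = √(6912/7)·(1/48) = +0.654654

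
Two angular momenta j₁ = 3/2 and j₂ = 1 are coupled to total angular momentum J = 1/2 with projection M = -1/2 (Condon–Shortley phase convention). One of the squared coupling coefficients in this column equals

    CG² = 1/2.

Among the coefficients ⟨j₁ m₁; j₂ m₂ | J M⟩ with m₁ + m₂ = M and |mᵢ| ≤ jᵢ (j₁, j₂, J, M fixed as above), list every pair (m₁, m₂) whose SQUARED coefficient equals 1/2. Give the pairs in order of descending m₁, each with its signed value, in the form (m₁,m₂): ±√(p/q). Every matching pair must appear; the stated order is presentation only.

(-3/2,1): +√(1/2)

Admissible pairs with m₁+m₂ = M = -1/2: (-3/2,1), (-1/2,0), (1/2,-1)
  (m₁,m₂)=(1/2,-1): CG² = 1/6, CG = +√(1/6)
  (m₁,m₂)=(-1/2,0): CG² = 1/3, CG = −√(1/3)
  (m₁,m₂)=(-3/2,1): CG² = 1/2, CG = +√(1/2)   ← matches the target
Pairs with CG² = 1/2: (-3/2,1): +√(1/2)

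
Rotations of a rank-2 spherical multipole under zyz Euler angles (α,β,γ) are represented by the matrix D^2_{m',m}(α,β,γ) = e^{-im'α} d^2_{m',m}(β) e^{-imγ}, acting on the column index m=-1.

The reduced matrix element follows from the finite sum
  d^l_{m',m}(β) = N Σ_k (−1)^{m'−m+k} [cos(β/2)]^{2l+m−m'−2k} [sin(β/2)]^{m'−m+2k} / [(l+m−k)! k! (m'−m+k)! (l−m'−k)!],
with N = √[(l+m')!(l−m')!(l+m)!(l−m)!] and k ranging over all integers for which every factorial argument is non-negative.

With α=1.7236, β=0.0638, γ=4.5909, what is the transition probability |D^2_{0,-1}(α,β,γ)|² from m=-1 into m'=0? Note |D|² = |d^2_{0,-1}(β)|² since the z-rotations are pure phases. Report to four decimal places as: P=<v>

Split into d^2_{0,-1}(β=0.0638) × two z-phases.
Half-angle: c=0.999491, s=0.031895. N=√(2·2·1·6)=4.898979
k∈{0,1} keeps every argument non-negative
  k=0: (−1)^1·4.8990/(2)·0.9995^3·0.0319^1 = -0.078006
  k=1: (−1)^2·4.8990/(2)·0.9995^1·0.0319^3 = +0.000079
d^2_{0,-1}(0.0638) = -0.078006 +0.000079 = -0.077927
|D^2_{0,-1}|² = |d^2_{0,-1}(β)|² = (-0.077927)² = 0.006073 (the z-rotation phases have unit modulus)

P=0.0061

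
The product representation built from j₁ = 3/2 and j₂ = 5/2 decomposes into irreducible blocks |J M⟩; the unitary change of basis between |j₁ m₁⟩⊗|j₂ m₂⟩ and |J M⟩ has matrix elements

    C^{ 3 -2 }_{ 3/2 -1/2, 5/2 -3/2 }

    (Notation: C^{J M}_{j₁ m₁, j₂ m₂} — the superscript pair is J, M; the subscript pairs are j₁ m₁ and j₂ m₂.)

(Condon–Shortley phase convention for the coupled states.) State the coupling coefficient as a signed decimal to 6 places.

+0.288675

j₁+j₂−J=1  J+j₁−j₂=2  J−j₁+j₂=4  j₁+j₂+J+1=8
(j₁±m₁, j₂±m₂, J±M) = (1,2,1,4,1,5)
P² = 48
sum k=0..1:
  [0] +1/12 = 1/12
  [1] −1/24 = -1/24
S = 1/24
C² = P²·S² = 1/12 ; C = +0.288675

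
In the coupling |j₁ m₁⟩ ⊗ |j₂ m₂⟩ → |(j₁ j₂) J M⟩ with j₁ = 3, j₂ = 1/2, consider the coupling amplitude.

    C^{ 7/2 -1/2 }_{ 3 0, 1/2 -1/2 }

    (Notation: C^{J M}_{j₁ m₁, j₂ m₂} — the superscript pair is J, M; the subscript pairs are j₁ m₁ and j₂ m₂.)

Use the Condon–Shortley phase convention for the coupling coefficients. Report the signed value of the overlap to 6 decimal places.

√[8·0!6!1!/8! · 3!3!0!1!3!4!] = √(5184/7)
  +(−1)^0/∏(0,0,3,0,3,1)! = 1/36  (running 1/36)
⟨..|..⟩ = √(5184/7)·(1/36) = +0.755929

+0.755929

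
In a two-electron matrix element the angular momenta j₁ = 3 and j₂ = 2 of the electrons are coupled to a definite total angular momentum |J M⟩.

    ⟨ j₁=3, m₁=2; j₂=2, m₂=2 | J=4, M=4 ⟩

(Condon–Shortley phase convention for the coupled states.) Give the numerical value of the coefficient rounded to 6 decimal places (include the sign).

−√(2/5) = -0.632456

√[9·1!5!3!/10! · 5!1!4!0!8!0!] = √(207360)
  +(−1)^1/∏(1,0,0,3,5,0)! = -1/720  (running -1/720)
⟨..|..⟩ = √(207360)·(-1/720) = -0.632456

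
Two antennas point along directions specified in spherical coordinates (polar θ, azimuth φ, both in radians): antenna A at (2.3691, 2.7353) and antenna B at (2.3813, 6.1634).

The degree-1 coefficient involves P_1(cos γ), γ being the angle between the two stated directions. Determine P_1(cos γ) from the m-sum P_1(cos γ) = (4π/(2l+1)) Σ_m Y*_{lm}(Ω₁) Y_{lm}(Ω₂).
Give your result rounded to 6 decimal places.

0.057607

Expand P_1 via completeness: Σ_{m} conj(Y_{1,m}) at Ω₁ times Y_{1,m} at Ω₂ —
  term(m=-1) = (-0.055070, 0.016224)   from Y*(Ω₁)=(-0.221498, 0.095295), Y(Ω₂)=(0.236386, 0.028452)
  term(m=+0) = (0.123893, 0.000000)   from Y*(Ω₁)=(-0.349924, -0.000000), Y(Ω₂)=(-0.354058, 0.000000)
  term(m=+1) = (-0.055070, -0.016224)   from Y*(Ω₁)=(0.221498, 0.095295), Y(Ω₂)=(-0.236386, 0.028452)
Accumulated sum (0.013753, 0.000000); after 4π/(2l+1) scaling, (0.057607, 0.000000) ⇒ P_1 = 0.057607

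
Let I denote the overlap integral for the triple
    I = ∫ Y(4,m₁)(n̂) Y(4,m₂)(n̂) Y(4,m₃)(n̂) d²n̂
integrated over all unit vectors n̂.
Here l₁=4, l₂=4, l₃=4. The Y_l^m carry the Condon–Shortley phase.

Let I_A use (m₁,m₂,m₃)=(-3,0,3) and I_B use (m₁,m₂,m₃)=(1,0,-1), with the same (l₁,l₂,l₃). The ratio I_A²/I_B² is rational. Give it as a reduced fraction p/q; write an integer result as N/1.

Same 4,4,4: normalisation and zero-m 3j drop out of the ratio.
A: Δ: 4! 4! 4! / 13! → 1/450450; sum: t=3:−1/864 t=4:+1/3456 = -1/1152; 3j²(4 4 4; -3 0 3) = Δ·Π!·Σ² = 7/286  (sign +1)
B: Δ: 4! 4! 4! / 13! → 1/450450; sum: t=0:+1/3456 t=1:−1/144 t=2:+1/96 t=3:−1/864 = 1/384; 3j²(4 4 4; 1 0 -1) = Δ·Π!·Σ² = 9/2002  (sign -1)
I_A²/I_B² = (7/286)/(9/2002) = 49/9

49/9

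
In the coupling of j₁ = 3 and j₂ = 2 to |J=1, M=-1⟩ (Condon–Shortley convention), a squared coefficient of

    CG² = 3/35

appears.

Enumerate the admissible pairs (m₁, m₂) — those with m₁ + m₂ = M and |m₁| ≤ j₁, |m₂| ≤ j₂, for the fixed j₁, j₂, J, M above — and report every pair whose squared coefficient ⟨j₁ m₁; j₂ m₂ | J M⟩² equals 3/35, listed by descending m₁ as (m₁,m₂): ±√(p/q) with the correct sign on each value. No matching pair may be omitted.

(0,-1): −√(3/35)

Admissible pairs with m₁+m₂ = M = -1: (-3,2), (-2,1), (-1,0), (0,-1), (1,-2)
  (m₁,m₂)=(1,-2): CG² = 1/35, CG = +√(1/35)
  (m₁,m₂)=(0,-1): CG² = 3/35, CG = −√(3/35)   ← matches the target
  (m₁,m₂)=(-1,0): CG² = 6/35, CG = +√(6/35)
  (m₁,m₂)=(-2,1): CG² = 2/7, CG = −√(2/7)
  (m₁,m₂)=(-3,2): CG² = 3/7, CG = +√(3/7)
Pairs with CG² = 3/35: (0,-1): −√(3/35)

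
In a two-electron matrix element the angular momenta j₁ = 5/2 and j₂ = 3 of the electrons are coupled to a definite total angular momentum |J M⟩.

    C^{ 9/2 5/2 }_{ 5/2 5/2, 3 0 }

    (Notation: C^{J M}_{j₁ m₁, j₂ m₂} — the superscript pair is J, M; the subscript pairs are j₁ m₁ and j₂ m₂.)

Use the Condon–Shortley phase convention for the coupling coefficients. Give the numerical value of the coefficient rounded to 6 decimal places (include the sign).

j₁+j₂−J=1  J+j₁−j₂=4  J−j₁+j₂=5  j₁+j₂+J+1=11
(j₁±m₁, j₂±m₂, J±M) = (5,0,3,3,7,2)
P² = 345600/11
sum k=0..0:
  [0] +1/288 = 1/288
S = 1/288
C² = P²·S² = 25/66 ; C = +0.615457

+0.615457  (= +√(25/66))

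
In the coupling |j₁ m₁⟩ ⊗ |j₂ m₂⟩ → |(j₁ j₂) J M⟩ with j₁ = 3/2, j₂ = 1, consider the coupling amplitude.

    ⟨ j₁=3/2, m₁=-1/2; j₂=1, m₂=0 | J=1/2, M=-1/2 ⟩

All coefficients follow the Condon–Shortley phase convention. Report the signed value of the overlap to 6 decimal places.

triangle: 2!×1!×0!/4! = 2/24
(j±m)!: 1!×2!×1!×1!×0!×1! = 2
prefactor² = (2J+1)×Δ×N² = 1/3
  k=1: −1/(1!×1!×1!×0!×0!×0!) = -1
Σ = -1  ⇒  CG² = 1/3×(-1)² = 1/3
CG = −√(1/3) = -0.577350

-0.577350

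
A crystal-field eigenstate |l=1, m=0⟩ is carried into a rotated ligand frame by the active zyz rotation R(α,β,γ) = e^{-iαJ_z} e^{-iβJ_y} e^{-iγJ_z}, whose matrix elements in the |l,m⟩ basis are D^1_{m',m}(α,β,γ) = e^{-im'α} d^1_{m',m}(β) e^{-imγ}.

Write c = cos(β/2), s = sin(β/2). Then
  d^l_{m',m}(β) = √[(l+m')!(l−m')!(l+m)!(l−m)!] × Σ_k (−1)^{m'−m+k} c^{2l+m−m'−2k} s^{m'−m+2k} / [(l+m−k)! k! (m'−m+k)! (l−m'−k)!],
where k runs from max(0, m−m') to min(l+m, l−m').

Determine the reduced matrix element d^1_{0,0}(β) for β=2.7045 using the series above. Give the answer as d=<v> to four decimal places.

d^1_{0,0}(β=2.7045) via the finite sum:
c=cos(2.704500/2)=0.216811, s=sin(2.704500/2)=0.976214; N=√[1·1·1·1]=1.000000
k∈{0,1} keeps every argument non-negative
  k=0: (−1)^0·1.0000/(1)·0.2168^2·0.9762^0 = +0.047007
  k=1: (−1)^1·1.0000/(1)·0.2168^0·0.9762^2 = -0.952993
d^1_{0,0}(2.7045) = +0.047007 -0.952993 = -0.905986

d=-0.9060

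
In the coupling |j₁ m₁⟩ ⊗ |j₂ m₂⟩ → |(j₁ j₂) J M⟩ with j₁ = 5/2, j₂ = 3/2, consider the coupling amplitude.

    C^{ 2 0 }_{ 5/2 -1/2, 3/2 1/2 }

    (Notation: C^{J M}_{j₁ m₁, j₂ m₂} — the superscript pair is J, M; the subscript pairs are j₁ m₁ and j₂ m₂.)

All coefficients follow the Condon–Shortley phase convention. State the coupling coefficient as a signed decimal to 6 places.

j₁+j₂−J=2  J+j₁−j₂=3  J−j₁+j₂=1  j₁+j₂+J+1=7
(j₁±m₁, j₂±m₂, J±M) = (2,3,2,1,2,2)
P² = 8/7
sum k=1..2:
  [1] −1/2 = -1/2
  [2] +1/4 = 1/4
S = -1/4
C² = P²·S² = 1/14 ; C = -0.267261

−√(1/14) ≈ -0.267261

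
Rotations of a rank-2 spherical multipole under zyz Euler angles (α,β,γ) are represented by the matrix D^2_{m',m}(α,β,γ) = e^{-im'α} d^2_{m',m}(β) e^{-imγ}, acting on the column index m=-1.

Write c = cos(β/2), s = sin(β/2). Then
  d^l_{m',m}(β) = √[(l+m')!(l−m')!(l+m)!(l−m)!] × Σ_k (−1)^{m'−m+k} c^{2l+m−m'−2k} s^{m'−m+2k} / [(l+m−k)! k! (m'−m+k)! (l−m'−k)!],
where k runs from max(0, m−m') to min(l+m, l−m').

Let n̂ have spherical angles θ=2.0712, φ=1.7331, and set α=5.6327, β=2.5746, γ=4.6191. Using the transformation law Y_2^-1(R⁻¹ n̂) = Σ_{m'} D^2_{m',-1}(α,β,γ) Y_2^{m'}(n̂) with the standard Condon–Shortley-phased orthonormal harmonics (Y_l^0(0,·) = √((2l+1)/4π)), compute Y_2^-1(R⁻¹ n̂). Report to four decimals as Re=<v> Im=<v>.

Need the full column D^2_{m',-1} for m'=−2..2 at α=5.6327, β=2.5746, γ=4.6191.
cos(β/2)=0.279714, sin(β/2)=0.960083
d^2_{-2,-1}: single k=1 term ⇒ +0.042023;  D = -0.041369-0.007380i
d^2_{-1,-1}: k∈[0..1] ⇒ +0.006121 -0.216355 = -0.210234;  D = +0.142343+0.154715i
d^2_{0,-1}: k∈[0..1] ⇒ -0.051467 +0.606341 = +0.554874;  D = -0.051689-0.552461i
d^2_{1,-1}: k∈[0..1] ⇒ +0.216355 -0.849642 = -0.633286;  D = -0.334887+0.537496i
d^2_{2,-1}: single k=0 term ⇒ -0.495075;  D = -0.462794+0.175845i
Y_2^{m'}(θ=2.0712,φ=1.7331) and Σ D·Y over m':
  (-0.0414-0.0074i)·(-0.2818+0.0948i)  (+0.1423+0.1547i)·(+0.0526+0.3209i)  (-0.0517-0.5525i)·(-0.0976+0.0000i)  (-0.3349+0.5375i)·(-0.0526+0.3209i)  (-0.4628+0.1758i)·(-0.2818-0.0948i)
Y_2^-1(R⁻¹ n̂) = -0.032565-0.035504i

Re=-0.0326 Im=-0.0355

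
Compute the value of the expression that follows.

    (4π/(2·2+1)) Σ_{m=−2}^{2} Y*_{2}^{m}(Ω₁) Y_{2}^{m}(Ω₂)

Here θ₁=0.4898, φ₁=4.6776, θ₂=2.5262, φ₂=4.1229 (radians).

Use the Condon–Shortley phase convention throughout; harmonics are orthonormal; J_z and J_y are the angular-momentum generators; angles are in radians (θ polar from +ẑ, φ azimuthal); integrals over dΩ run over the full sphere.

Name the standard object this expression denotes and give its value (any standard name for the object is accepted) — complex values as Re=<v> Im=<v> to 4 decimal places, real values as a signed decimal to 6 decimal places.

This sum is the spherical-harmonic addition theorem: it equals the Legendre polynomial P_l(cos γ) of the angle γ between the two directions.
Summing Y*_{l m}(θ₁,φ₁)·Y_{l m}(θ₂,φ₂) over m ∈ [−2, 2]; prefactor 4π/(2·2+1) = 2.513274:
  m=-2: Y*=-0.085284+0.005944i  Y=-0.049157-0.118971i  product +0.004899+0.009854i
  m=-1: Y*=-0.011155-0.320520i  Y=+0.202450-0.302699i  product -0.099279-0.061513i
  m=+0: Y*=+0.421373-0.000000i  Y=+0.315469+0.000000i  product +0.132930+0.000000i
  m=+1: Y*=+0.011155-0.320520i  Y=-0.202450-0.302699i  product -0.099279+0.061513i
  m=+2: Y*=-0.085284-0.005944i  Y=-0.049157+0.118971i  product +0.004899-0.009854i
Accumulated sum -0.055830+0.000000i; after 4π/(2l+1) scaling, -0.140315+0.000000i ⇒ P_2 = -0.140315

Legendre polynomial (addition theorem), -0.140315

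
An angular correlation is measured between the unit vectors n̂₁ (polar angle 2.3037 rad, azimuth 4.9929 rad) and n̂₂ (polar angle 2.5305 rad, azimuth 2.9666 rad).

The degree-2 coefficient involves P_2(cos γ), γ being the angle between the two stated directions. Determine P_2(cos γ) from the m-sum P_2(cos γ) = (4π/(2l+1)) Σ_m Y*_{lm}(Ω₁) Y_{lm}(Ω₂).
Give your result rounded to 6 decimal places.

Term-by-term m-sum for l=2 (normalisation 4π/5 = 2.513274):
  [-2]  conj(Y_{2,-2})(Ω₁) = -0.18067 - 0.11353j ; Y_{2,-2}(Ω₂) = 0.11945 + 0.04360j ; Δ = -0.01663 - 0.02144j
  [-1]  conj(Y_{2,-1})(Ω₁) = -0.10635 + 0.36913j ; Y_{2,-1}(Ω₂) = 0.35749 + 0.06321j ; Δ = -0.06135 + 0.12524j
  [+0]  conj(Y_{2,0})(Ω₁) = 0.10812 + 0.00000j ; Y_{2,0}(Ω₂) = 0.31930 + 0.00000j ; Δ = 0.03452 + 0.00000j
  [+1]  conj(Y_{2,1})(Ω₁) = 0.10635 + 0.36913j ; Y_{2,1}(Ω₂) = -0.35749 + 0.06321j ; Δ = -0.06135 - 0.12524j
  [+2]  conj(Y_{2,2})(Ω₁) = -0.18067 + 0.11353j ; Y_{2,2}(Ω₂) = 0.11945 - 0.04360j ; Δ = -0.01663 + 0.02144j
Σ over m = -0.12144 + 0.00000j; ×(4π/5) → -0.30522 + 0.00000j. Real part: -0.305219

-0.305219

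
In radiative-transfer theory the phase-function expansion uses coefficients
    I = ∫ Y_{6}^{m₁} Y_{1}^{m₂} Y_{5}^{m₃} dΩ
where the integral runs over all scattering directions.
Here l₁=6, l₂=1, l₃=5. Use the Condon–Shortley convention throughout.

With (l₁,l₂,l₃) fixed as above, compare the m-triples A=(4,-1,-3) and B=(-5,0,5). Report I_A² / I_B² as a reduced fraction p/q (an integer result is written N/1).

45/11

Same 6,1,5: normalisation and zero-m 3j drop out of the ratio.
A: Δ: 2! 10! 0! / 13! → 1/858; sum: t=0:+1/161280 = 1/161280; 3j²(6 1 5; 4 -1 -3) = Δ·Π!·Σ² = 15/286  (sign +1)
B: Δ: 2! 10! 0! / 13! → 1/858; sum: t=1:−1/3628800 = -1/3628800; 3j²(6 1 5; -5 0 5) = Δ·Π!·Σ² = 1/78  (sign -1)
I_A²/I_B² = (15/286)/(1/78) = 45/11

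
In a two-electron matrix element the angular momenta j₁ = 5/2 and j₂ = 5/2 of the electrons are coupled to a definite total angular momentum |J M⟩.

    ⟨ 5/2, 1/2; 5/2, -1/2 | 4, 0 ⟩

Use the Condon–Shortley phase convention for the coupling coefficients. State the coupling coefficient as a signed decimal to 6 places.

+√(1/7) = +0.377964

√[9·1!4!4!/10! · 3!2!2!3!4!4!] = √(20736/175)
  +(−1)^0/∏(0,1,2,2,2,2)! = 1/16  (running 1/16)
  +(−1)^1/∏(1,0,1,1,3,3)! = -1/36  (running 5/144)
⟨..|..⟩ = √(20736/175)·(5/144) = +0.377964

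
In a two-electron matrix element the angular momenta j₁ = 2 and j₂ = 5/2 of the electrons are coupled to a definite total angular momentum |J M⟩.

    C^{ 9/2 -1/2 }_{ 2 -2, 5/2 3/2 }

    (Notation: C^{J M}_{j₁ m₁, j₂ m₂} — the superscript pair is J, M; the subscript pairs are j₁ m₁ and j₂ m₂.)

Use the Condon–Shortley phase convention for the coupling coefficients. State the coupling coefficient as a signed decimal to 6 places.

√[10·0!4!5!/10! · 0!4!4!1!4!5!] = √(92160/7)
  +(−1)^0/∏(0,0,4,4,0,1)! = 1/576  (running 1/576)
⟨..|..⟩ = √(92160/7)·(1/576) = +0.199205

+0.199205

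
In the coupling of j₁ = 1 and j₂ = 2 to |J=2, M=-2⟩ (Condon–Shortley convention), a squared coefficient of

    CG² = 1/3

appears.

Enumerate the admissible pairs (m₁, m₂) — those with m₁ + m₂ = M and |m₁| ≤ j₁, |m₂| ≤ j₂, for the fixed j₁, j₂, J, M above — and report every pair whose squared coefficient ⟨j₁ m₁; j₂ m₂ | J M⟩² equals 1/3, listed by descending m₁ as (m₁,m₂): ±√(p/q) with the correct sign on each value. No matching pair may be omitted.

Admissible pairs with m₁+m₂ = M = -2: (-1,-1), (0,-2)
  (m₁,m₂)=(0,-2): CG² = 2/3, CG = +√(2/3)
  (m₁,m₂)=(-1,-1): CG² = 1/3, CG = −√(1/3)   ← matches the target
Pairs with CG² = 1/3: (-1,-1): −√(1/3)

(-1,-1): −√(1/3)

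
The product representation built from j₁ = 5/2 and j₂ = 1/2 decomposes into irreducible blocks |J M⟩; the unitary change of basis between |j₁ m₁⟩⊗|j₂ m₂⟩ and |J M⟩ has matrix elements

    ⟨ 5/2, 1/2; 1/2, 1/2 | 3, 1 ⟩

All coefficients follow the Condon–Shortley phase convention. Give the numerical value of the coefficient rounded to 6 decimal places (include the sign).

+√(2/3) = +0.816497

j₁+j₂−J=0  J+j₁−j₂=5  J−j₁+j₂=1  j₁+j₂+J+1=7
(j₁±m₁, j₂±m₂, J±M) = (3,2,1,0,4,2)
P² = 96
sum k=0..0:
  [0] +1/12 = 1/12
S = 1/12
C² = P²·S² = 2/3 ; C = +0.816497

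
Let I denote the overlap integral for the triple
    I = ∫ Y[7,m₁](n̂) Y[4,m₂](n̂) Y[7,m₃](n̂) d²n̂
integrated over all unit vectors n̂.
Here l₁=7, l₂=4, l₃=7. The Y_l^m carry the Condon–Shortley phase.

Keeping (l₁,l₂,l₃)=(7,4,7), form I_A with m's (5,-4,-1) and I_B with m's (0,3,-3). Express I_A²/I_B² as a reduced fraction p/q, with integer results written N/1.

l's match ⇒ only the (l;m) 3-j factors differ between A and B.
A: triangle coeff Δ(7,4,7) = 1/58198140; Σ_t [0,0]: t=0:+1/46448640 = 1/46448640; (3j)²=75/8398 [(7 4 7; 5 -4 -1)], sign=+1
B: triangle coeff Δ(7,4,7) = 1/58198140; Σ_t [3,4]: t=3:−1/2488320 t=4:+1/4354560 = -1/5806080; (3j)²=525/92378 [(7 4 7; 0 3 -3)], sign=-1
I_A²/I_B² = (75/8398)/(525/92378) = 11/7

11/7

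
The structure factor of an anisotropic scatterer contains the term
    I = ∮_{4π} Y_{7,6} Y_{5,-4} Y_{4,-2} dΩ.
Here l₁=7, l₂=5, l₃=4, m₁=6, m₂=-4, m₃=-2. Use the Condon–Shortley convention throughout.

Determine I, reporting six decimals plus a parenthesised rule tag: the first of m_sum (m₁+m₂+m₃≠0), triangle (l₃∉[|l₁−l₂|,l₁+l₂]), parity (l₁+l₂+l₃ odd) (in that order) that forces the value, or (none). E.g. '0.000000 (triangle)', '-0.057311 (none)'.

0.061746 (none)

Rules hold: Σm=0, L=16 even, 2≤4≤12.
N = 15·11·9 = 1485
Δ = 8!·6!·2!/17! = 1/6126120
Racah Σ t=3..5: t=3:−1/69120 t=4:+1/20736 t=5:−1/69120 = 1/51840
⇒ 3j(7 5 4; 0 0 0)² = 280/21879, sgn +1
Racah Σ t=0..1: t=0:+1/4838400 t=1:−1/7257600 = 1/14515200
⇒ 3j(7 5 4; 6 -4 -2)² = 3/1190, sgn +1
4πI² = N·(3j₀)²·(3jₘ)² = 180/3757
I = +1·√(0.0479106/4π) = 0.06174627
No selection rule forces the value: the integral is nonzero (none).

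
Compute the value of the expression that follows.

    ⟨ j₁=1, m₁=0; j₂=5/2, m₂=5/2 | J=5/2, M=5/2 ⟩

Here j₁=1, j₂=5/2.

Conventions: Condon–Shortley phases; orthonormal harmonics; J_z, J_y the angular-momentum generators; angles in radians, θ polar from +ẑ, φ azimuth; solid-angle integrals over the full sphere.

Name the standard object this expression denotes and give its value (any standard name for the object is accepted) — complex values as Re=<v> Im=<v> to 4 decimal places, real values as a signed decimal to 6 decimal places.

Clebsch–Gordan coefficient, −√(5/7) ≈ -0.845154

This is a Clebsch–Gordan (vector-coupling) coefficient.
j₁+j₂−J=1  J+j₁−j₂=1  J−j₁+j₂=4  j₁+j₂+J+1=7
(j₁±m₁, j₂±m₂, J±M) = (1,1,5,0,5,0)
P² = 2880/7
sum k=1..1:
  [1] −1/24 = -1/24
S = -1/24
C² = P²·S² = 5/7 ; C = -0.845154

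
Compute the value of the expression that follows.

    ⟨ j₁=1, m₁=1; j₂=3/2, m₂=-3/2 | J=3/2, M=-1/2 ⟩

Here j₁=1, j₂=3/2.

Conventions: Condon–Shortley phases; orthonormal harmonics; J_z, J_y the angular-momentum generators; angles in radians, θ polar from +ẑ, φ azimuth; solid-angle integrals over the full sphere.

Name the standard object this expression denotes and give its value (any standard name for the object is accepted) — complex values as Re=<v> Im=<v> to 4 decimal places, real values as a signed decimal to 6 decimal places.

This is a Clebsch–Gordan (vector-coupling) coefficient.
triangle: 1!·1!·2!/5! = 2/120
(j±m)!: 2!·0!·0!·3!·1!·2! = 24
prefactor² = (2J+1)·Δ·N² = 8/5
  k=0: +1/(0!·1!·0!·0!·1!·2!) = 1/2
Σ = 1/2  ⇒  CG² = 8/5·(1/2)² = 2/5
CG = +√(2/5) = +0.632456

Clebsch–Gordan coefficient, +√(2/5) ≈ +0.632456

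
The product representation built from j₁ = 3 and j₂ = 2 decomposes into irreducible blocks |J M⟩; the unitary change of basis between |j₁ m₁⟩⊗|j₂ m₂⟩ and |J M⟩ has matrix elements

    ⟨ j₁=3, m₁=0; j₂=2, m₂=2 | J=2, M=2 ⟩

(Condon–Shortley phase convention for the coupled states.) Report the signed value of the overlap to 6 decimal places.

-0.267261  (= −√(1/14))

j₁+j₂−J=3  J+j₁−j₂=3  J−j₁+j₂=1  j₁+j₂+J+1=8
(j₁±m₁, j₂±m₂, J±M) = (3,3,4,0,4,0)
P² = 648/7
sum k=3..3:
  [3] −1/36 = -1/36
S = -1/36
C² = P²·S² = 1/14 ; C = -0.267261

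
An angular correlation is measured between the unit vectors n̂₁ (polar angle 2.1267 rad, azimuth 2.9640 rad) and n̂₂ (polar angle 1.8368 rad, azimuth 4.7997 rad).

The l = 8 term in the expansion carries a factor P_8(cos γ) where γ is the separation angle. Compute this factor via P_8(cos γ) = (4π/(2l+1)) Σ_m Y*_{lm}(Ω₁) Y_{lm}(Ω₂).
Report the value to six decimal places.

0.218582

Expand P_8 via completeness: Σ_{m} conj(Y_{8,m}) at Ω₁ times Y_{8,m} at Ω₂ —
  term(m=-8) = (-0.028188, -0.046138)   from Y*(Ω₁)=(0.020883, -0.138120), Y(Ω₂)=(0.296412, -0.248900)
  term(m=-7) = (0.140584, -0.040963)   from Y*(Ω₁)=(0.111713, -0.328667), Y(Ω₂)=(0.242058, 0.345466)
  term(m=-6) = (0.000093, 0.004988)   from Y*(Ω₁)=(0.217430, -0.393092), Y(Ω₂)=(-0.009615, 0.005555)
  term(m=-5) = (0.076019, 0.019110)   from Y*(Ω₁)=(0.140948, -0.173292), Y(Ω₂)=(0.148371, 0.317997)
  term(m=-4) = (0.014735, -0.026270)   from Y*(Ω₁)=(-0.160173, 0.137776), Y(Ω₂)=(-0.133959, 0.048784)
  term(m=-3) = (-0.070251, -0.068954)   from Y*(Ω₁)=(-0.295901, 0.174480), Y(Ω₂)=(0.074204, 0.276786)
  term(m=-2) = (-0.007322, 0.004288)   from Y*(Ω₁)=(0.041094, -0.015243), Y(Ω₂)=(-0.190649, 0.033634)
  term(m=-1) = (0.022960, 0.084636)   from Y*(Ω₁)=(0.341121, -0.061226), Y(Ω₂)=(0.022065, 0.252071)
  term(m=+0) = (-0.001560, 0.000000)   from Y*(Ω₁)=(0.007532, -0.000000), Y(Ω₂)=(-0.207136, 0.000000)
  term(m=+1) = (0.022960, -0.084636)   from Y*(Ω₁)=(-0.341121, -0.061226), Y(Ω₂)=(-0.022065, 0.252071)
  term(m=+2) = (-0.007322, -0.004288)   from Y*(Ω₁)=(0.041094, 0.015243), Y(Ω₂)=(-0.190649, -0.033634)
  term(m=+3) = (-0.070251, 0.068954)   from Y*(Ω₁)=(0.295901, 0.174480), Y(Ω₂)=(-0.074204, 0.276786)
  term(m=+4) = (0.014735, 0.026270)   from Y*(Ω₁)=(-0.160173, -0.137776), Y(Ω₂)=(-0.133959, -0.048784)
  term(m=+5) = (0.076019, -0.019110)   from Y*(Ω₁)=(-0.140948, -0.173292), Y(Ω₂)=(-0.148371, 0.317997)
  term(m=+6) = (0.000093, -0.004988)   from Y*(Ω₁)=(0.217430, 0.393092), Y(Ω₂)=(-0.009615, -0.005555)
  term(m=+7) = (0.140584, 0.040963)   from Y*(Ω₁)=(-0.111713, -0.328667), Y(Ω₂)=(-0.242058, 0.345466)
  term(m=+8) = (-0.028188, 0.046138)   from Y*(Ω₁)=(0.020883, 0.138120), Y(Ω₂)=(0.296412, 0.248900)
Accumulated sum (0.295701, 0.000000); after 4π/(2l+1) scaling, (0.218582, 0.000000) ⇒ P_8 = 0.218582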